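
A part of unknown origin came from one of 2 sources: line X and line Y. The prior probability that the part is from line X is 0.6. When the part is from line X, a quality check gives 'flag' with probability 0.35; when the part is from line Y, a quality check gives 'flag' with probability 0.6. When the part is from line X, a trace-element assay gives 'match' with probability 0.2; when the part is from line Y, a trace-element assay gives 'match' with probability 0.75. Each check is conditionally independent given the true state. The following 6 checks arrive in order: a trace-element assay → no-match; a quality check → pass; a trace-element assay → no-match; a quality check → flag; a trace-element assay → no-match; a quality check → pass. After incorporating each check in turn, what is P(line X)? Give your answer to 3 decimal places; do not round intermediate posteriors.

0.987

Apply Bayes' rule sequentially, carrying P(line X) forward.
After a trace-element assay='no-match': P(line X) = 0.8·0.6000 / (0.8·0.6000 + 0.25·0.4000) ≈ 0.8276
After a quality check='pass': P(line X) = 0.65·0.8276 / (0.65·0.8276 + 0.4·0.1724) ≈ 0.8864
After a trace-element assay='no-match': P(line X) = 0.8·0.8864 / (0.8·0.8864 + 0.25·0.1136) ≈ 0.9615
After a quality check='flag': P(line X) = 0.35·0.9615 / (0.35·0.9615 + 0.6·0.0385) ≈ 0.9357
After a trace-element assay='no-match': P(line X) = 0.8·0.9357 / (0.8·0.9357 + 0.25·0.0643) ≈ 0.9790
After a quality check='pass': P(line X) = 0.65·0.9790 / (0.65·0.9790 + 0.4·0.0210) ≈ 0.9870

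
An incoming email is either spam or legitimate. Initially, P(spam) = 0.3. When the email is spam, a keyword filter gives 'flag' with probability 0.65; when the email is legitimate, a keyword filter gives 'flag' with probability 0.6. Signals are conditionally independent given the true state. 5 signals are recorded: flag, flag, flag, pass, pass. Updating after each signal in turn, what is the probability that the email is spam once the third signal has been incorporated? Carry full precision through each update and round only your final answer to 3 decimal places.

0.353

Each posterior becomes the prior for the next update.
After 'flag': P(spam) = 0.65·0.3000 / (0.65·0.3000 + 0.6·0.7000) ≈ 0.3171
After 'flag': P(spam) = 0.65·0.3171 / (0.65·0.3171 + 0.6·0.6829) ≈ 0.3347
After 'flag': P(spam) = 0.65·0.3347 / (0.65·0.3347 + 0.6·0.6653) ≈ 0.3527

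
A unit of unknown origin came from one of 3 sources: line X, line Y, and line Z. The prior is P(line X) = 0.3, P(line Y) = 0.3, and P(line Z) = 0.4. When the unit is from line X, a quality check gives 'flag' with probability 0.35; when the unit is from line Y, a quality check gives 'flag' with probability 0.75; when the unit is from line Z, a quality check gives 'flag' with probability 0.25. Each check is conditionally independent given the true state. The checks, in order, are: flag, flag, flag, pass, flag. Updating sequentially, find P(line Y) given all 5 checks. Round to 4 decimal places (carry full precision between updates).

Apply Bayes' rule sequentially, carrying P(line Y) forward.
After 'flag': normaliser = 0.35·0.3000 + 0.75·0.3000 + 0.25·0.4000; P(line X) ≈ 0.2442, P(line Y) ≈ 0.5233, P(line Z) ≈ 0.2326
After 'flag': normaliser = 0.35·0.2442 + 0.75·0.5233 + 0.25·0.2326; P(line X) ≈ 0.1594, P(line Y) ≈ 0.7321, P(line Z) ≈ 0.1085
After 'flag': normaliser = 0.35·0.1594 + 0.75·0.7321 + 0.25·0.1085; P(line X) ≈ 0.0883, P(line Y) ≈ 0.8688, P(line Z) ≈ 0.0429
After 'pass': normaliser = 0.65·0.0883 + 0.25·0.8688 + 0.75·0.0429; P(line X) ≈ 0.1871, P(line Y) ≈ 0.7080, P(line Z) ≈ 0.1049
After 'flag': normaliser = 0.35·0.1871 + 0.75·0.7080 + 0.25·0.1049; P(line X) ≈ 0.1052, P(line Y) ≈ 0.8527, P(line Z) ≈ 0.0421

0.8527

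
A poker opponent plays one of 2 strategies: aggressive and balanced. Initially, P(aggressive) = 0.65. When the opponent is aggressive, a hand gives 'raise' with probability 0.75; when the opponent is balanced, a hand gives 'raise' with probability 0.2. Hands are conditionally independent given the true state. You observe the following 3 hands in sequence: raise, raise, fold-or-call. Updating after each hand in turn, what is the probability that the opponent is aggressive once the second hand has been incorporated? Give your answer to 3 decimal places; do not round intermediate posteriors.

After 'raise': P(aggressive) = 0.75·0.6500 / (0.75·0.6500 + 0.2·0.3500) ≈ 0.8744
After 'raise': P(aggressive) = 0.75·0.8744 / (0.75·0.8744 + 0.2·0.1256) ≈ 0.9631

0.963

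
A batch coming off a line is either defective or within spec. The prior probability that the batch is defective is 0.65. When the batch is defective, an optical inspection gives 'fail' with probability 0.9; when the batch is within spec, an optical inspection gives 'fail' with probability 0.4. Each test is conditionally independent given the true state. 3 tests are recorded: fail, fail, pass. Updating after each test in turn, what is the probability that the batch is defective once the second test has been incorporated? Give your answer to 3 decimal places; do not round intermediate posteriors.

After 'fail': P(defective) = 0.9·0.6500 / (0.9·0.6500 + 0.4·0.3500) ≈ 0.8069
After 'fail': P(defective) = 0.9·0.8069 / (0.9·0.8069 + 0.4·0.1931) ≈ 0.9039

0.904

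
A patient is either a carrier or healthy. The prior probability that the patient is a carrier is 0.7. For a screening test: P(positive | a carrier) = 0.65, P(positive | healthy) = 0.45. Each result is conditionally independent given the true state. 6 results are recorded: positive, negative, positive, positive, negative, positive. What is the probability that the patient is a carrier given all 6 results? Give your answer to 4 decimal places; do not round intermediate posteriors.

0.8044

After 'positive': P(carrier) = 0.65·0.7000 / (0.65·0.7000 + 0.45·0.3000) ≈ 0.7712
After 'negative': P(carrier) = 0.35·0.7712 / (0.35·0.7712 + 0.55·0.2288) ≈ 0.6820
After 'positive': P(carrier) = 0.65·0.6820 / (0.65·0.6820 + 0.45·0.3180) ≈ 0.7560
After 'positive': P(carrier) = 0.65·0.7560 / (0.65·0.7560 + 0.45·0.2440) ≈ 0.8173
After 'negative': P(carrier) = 0.35·0.8173 / (0.35·0.8173 + 0.55·0.1827) ≈ 0.7401
After 'positive': P(carrier) = 0.65·0.7401 / (0.65·0.7401 + 0.45·0.2599) ≈ 0.8044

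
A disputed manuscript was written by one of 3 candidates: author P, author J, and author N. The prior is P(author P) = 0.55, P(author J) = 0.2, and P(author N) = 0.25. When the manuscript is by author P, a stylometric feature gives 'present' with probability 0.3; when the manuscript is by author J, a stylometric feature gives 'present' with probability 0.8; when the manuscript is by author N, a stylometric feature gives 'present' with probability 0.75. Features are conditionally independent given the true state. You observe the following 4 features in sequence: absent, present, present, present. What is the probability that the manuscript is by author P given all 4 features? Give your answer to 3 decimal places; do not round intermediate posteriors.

After 'absent': normaliser = 0.7·0.5500 + 0.2·0.2000 + 0.25·0.2500; P(author P) ≈ 0.7897, P(author J) ≈ 0.0821, P(author N) ≈ 0.1282
After 'present': normaliser = 0.3·0.7897 + 0.8·0.0821 + 0.75·0.1282; P(author P) ≈ 0.5942, P(author J) ≈ 0.1646, P(author N) ≈ 0.2412
After 'present': normaliser = 0.3·0.5942 + 0.8·0.1646 + 0.75·0.2412; P(author P) ≈ 0.3632, P(author J) ≈ 0.2683, P(author N) ≈ 0.3685
After 'present': normaliser = 0.3·0.3632 + 0.8·0.2683 + 0.75·0.3685; P(author P) ≈ 0.1816, P(author J) ≈ 0.3578, P(author N) ≈ 0.4606

0.182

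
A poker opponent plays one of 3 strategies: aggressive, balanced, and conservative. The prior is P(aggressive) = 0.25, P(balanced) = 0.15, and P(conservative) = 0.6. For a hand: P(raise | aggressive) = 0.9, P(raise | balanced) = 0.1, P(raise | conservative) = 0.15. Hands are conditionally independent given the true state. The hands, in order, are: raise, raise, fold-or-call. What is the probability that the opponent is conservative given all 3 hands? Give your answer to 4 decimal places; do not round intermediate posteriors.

After 'raise': normaliser = 0.9·0.2500 + 0.1·0.1500 + 0.15·0.6000; P(aggressive) ≈ 0.6818, P(balanced) ≈ 0.0455, P(conservative) ≈ 0.2727
After 'raise': normaliser = 0.9·0.6818 + 0.1·0.0455 + 0.15·0.2727; P(aggressive) ≈ 0.9310, P(balanced) ≈ 0.0069, P(conservative) ≈ 0.0621
After 'fold-or-call': normaliser = 0.1·0.9310 + 0.9·0.0069 + 0.85·0.0621; P(aggressive) ≈ 0.6122, P(balanced) ≈ 0.0408, P(conservative) ≈ 0.3469

0.3469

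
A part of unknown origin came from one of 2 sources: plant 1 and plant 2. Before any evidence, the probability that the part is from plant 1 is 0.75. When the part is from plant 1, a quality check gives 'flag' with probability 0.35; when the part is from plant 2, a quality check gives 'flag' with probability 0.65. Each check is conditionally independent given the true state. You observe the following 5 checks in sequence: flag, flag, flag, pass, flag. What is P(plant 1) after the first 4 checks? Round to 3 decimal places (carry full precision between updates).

0.465

Apply Bayes' rule sequentially, carrying P(plant 1) forward.
After 'flag': P(plant 1) = 0.35·0.7500 / (0.35·0.7500 + 0.65·0.2500) ≈ 0.6176
After 'flag': P(plant 1) = 0.35·0.6176 / (0.35·0.6176 + 0.65·0.3824) ≈ 0.4652
After 'flag': P(plant 1) = 0.35·0.4652 / (0.35·0.4652 + 0.65·0.5348) ≈ 0.3190
After 'pass': P(plant 1) = 0.65·0.3190 / (0.65·0.3190 + 0.35·0.6810) ≈ 0.4652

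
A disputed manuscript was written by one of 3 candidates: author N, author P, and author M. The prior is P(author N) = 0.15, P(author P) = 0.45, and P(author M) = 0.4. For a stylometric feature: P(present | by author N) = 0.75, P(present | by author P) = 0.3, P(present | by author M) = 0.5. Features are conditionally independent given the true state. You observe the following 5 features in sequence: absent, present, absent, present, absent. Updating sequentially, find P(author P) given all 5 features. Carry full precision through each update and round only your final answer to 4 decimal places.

0.5013

Each posterior becomes the prior for the next update.
After 'absent': normaliser = 0.25·0.1500 + 0.7·0.4500 + 0.5·0.4000; P(author N) ≈ 0.0679, P(author P) ≈ 0.5701, P(author M) ≈ 0.3620
After 'present': normaliser = 0.75·0.0679 + 0.3·0.5701 + 0.5·0.3620; P(author N) ≈ 0.1263, P(author P) ≈ 0.4245, P(author M) ≈ 0.4492
After 'absent': normaliser = 0.25·0.1263 + 0.7·0.4245 + 0.5·0.4492; P(author N) ≈ 0.0571, P(author P) ≈ 0.5370, P(author M) ≈ 0.4059
After 'present': normaliser = 0.75·0.0571 + 0.3·0.5370 + 0.5·0.4059; P(author N) ≈ 0.1052, P(author P) ≈ 0.3960, P(author M) ≈ 0.4988
After 'absent': normaliser = 0.25·0.1052 + 0.7·0.3960 + 0.5·0.4988; P(author N) ≈ 0.0476, P(author P) ≈ 0.5013, P(author M) ≈ 0.4511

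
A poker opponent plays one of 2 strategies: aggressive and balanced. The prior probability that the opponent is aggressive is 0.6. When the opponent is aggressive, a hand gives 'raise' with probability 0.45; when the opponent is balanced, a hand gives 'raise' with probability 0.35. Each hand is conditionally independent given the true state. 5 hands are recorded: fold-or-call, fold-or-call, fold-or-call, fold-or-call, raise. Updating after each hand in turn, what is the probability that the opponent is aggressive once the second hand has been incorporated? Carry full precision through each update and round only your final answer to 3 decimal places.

After 'fold-or-call': P(aggressive) = 0.55·0.6000 / (0.55·0.6000 + 0.65·0.4000) ≈ 0.5593
After 'fold-or-call': P(aggressive) = 0.55·0.5593 / (0.55·0.5593 + 0.65·0.4407) ≈ 0.5178

0.518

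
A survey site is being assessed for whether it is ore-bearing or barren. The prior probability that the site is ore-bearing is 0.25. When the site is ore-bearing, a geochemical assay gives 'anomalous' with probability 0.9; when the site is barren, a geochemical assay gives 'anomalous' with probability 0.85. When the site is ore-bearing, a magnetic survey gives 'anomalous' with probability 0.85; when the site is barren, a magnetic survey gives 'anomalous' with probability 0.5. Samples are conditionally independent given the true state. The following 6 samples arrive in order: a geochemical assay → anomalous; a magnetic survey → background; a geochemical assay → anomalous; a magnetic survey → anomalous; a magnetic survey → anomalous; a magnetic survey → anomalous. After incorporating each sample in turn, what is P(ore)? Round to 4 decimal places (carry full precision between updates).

0.3552

After a geochemical assay='anomalous': P(ore) = 0.9·0.2500 / (0.9·0.2500 + 0.85·0.7500) ≈ 0.2609
After a magnetic survey='background': P(ore) = 0.15·0.2609 / (0.15·0.2609 + 0.5·0.7391) ≈ 0.0957
After a geochemical assay='anomalous': P(ore) = 0.9·0.0957 / (0.9·0.0957 + 0.85·0.9043) ≈ 0.1008
After a magnetic survey='anomalous': P(ore) = 0.85·0.1008 / (0.85·0.1008 + 0.5·0.8992) ≈ 0.1601
After a magnetic survey='anomalous': P(ore) = 0.85·0.1601 / (0.85·0.1601 + 0.5·0.8399) ≈ 0.2447
After a magnetic survey='anomalous': P(ore) = 0.85·0.2447 / (0.85·0.2447 + 0.5·0.7553) ≈ 0.3552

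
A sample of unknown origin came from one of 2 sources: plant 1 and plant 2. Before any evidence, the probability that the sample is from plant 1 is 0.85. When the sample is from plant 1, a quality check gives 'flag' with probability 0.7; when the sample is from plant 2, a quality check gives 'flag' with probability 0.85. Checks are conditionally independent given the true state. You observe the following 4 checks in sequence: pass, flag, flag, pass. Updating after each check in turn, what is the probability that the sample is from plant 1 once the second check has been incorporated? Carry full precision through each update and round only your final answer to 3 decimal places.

After 'pass': P(plant 1) = 0.3·0.8500 / (0.3·0.8500 + 0.15·0.1500) ≈ 0.9189
After 'flag': P(plant 1) = 0.7·0.9189 / (0.7·0.9189 + 0.85·0.0811) ≈ 0.9032

0.903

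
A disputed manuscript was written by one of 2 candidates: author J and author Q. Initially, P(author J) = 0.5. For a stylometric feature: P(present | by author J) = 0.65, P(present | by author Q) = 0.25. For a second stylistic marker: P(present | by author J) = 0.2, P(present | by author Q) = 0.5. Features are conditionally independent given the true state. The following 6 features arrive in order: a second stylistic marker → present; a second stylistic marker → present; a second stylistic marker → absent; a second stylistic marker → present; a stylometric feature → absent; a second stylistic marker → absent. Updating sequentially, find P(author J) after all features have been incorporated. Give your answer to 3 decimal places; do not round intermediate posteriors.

After a second stylistic marker='present': P(author J) = 0.2·0.5000 / (0.2·0.5000 + 0.5·0.5000) ≈ 0.2857
After a second stylistic marker='present': P(author J) = 0.2·0.2857 / (0.2·0.2857 + 0.5·0.7143) ≈ 0.1379
After a second stylistic marker='absent': P(author J) = 0.8·0.1379 / (0.8·0.1379 + 0.5·0.8621) ≈ 0.2038
After a second stylistic marker='present': P(author J) = 0.2·0.2038 / (0.2·0.2038 + 0.5·0.7962) ≈ 0.0929
After a stylometric feature='absent': P(author J) = 0.35·0.0929 / (0.35·0.0929 + 0.75·0.9071) ≈ 0.0456
After a second stylistic marker='absent': P(author J) = 0.8·0.0456 / (0.8·0.0456 + 0.5·0.9544) ≈ 0.0710

0.071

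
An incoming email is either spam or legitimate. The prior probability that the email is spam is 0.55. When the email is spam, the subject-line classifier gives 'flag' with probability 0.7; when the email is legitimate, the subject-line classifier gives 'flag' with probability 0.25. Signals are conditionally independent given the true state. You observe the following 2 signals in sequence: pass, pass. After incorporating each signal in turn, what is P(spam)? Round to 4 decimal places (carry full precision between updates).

0.1636

Apply Bayes' rule sequentially, carrying P(spam) forward.
After 'pass': P(spam) = 0.3·0.5500 / (0.3·0.5500 + 0.75·0.4500) ≈ 0.3284
After 'pass': P(spam) = 0.3·0.3284 / (0.3·0.3284 + 0.75·0.6716) ≈ 0.1636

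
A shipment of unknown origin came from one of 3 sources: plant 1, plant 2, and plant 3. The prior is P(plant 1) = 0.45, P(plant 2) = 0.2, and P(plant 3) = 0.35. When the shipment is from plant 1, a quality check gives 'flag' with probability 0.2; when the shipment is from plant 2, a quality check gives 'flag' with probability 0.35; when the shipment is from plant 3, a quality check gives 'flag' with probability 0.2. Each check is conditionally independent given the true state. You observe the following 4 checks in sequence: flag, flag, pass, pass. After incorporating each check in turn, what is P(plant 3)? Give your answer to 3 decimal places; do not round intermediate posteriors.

Apply Bayes' rule sequentially, carrying P(plant 3) forward.
After 'flag': normaliser = 0.2·0.4500 + 0.35·0.2000 + 0.2·0.3500; P(plant 1) ≈ 0.3913, P(plant 2) ≈ 0.3043, P(plant 3) ≈ 0.3043
After 'flag': normaliser = 0.2·0.3913 + 0.35·0.3043 + 0.2·0.3043; P(plant 1) ≈ 0.3186, P(plant 2) ≈ 0.4336, P(plant 3) ≈ 0.2478
After 'pass': normaliser = 0.8·0.3186 + 0.65·0.4336 + 0.8·0.2478; P(plant 1) ≈ 0.3468, P(plant 2) ≈ 0.3835, P(plant 3) ≈ 0.2697
After 'pass': normaliser = 0.8·0.3468 + 0.65·0.3835 + 0.8·0.2697; P(plant 1) ≈ 0.3736, P(plant 2) ≈ 0.3357, P(plant 3) ≈ 0.2906

0.291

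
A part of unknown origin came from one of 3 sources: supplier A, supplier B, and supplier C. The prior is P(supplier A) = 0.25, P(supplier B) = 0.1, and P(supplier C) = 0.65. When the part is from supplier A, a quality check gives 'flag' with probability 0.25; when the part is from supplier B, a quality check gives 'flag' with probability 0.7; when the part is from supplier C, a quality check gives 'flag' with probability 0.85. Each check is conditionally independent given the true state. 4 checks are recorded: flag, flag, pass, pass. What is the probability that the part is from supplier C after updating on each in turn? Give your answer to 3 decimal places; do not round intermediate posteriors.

After 'flag': normaliser = 0.25·0.2500 + 0.7·0.1000 + 0.85·0.6500; P(supplier A) ≈ 0.0912, P(supplier B) ≈ 0.1022, P(supplier C) ≈ 0.8066
After 'flag': normaliser = 0.25·0.0912 + 0.7·0.1022 + 0.85·0.8066; P(supplier A) ≈ 0.0292, P(supplier B) ≈ 0.0917, P(supplier C) ≈ 0.8790
After 'pass': normaliser = 0.75·0.0292 + 0.3·0.0917 + 0.15·0.8790; P(supplier A) ≈ 0.1210, P(supplier B) ≈ 0.1518, P(supplier C) ≈ 0.7273
After 'pass': normaliser = 0.75·0.1210 + 0.3·0.1518 + 0.15·0.7273; P(supplier A) ≈ 0.3698, P(supplier B) ≈ 0.1856, P(supplier C) ≈ 0.4446

0.445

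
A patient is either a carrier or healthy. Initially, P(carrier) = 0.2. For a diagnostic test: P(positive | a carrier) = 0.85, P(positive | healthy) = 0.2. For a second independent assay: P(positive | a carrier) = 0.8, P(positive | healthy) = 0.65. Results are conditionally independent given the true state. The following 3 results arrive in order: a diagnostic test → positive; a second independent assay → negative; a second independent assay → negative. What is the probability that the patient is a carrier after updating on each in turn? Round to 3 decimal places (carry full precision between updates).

After a diagnostic test='positive': P(carrier) = 0.85·0.2000 / (0.85·0.2000 + 0.2·0.8000) ≈ 0.5152
After a second independent assay='negative': P(carrier) = 0.2·0.5152 / (0.2·0.5152 + 0.35·0.4848) ≈ 0.3778
After a second independent assay='negative': P(carrier) = 0.2·0.3778 / (0.2·0.3778 + 0.35·0.6222) ≈ 0.2576

0.258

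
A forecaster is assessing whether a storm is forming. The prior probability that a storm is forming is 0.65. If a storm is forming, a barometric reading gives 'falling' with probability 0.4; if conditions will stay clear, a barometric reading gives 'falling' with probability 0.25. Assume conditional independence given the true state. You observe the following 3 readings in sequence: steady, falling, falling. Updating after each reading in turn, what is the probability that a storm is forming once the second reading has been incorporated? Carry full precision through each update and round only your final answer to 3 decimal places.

After 'steady': P(storm) = 0.6·0.6500 / (0.6·0.6500 + 0.75·0.3500) ≈ 0.5977
After 'falling': P(storm) = 0.4·0.5977 / (0.4·0.5977 + 0.25·0.4023) ≈ 0.7039

0.704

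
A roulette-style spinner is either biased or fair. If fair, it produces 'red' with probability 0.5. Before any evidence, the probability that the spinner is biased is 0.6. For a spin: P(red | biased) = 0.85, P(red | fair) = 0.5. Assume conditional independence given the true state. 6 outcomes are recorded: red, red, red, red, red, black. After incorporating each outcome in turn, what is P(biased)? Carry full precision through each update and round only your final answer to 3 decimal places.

After 'red': P(biased) = 0.85·0.6000 / (0.85·0.6000 + 0.5·0.4000) ≈ 0.7183
After 'red': P(biased) = 0.85·0.7183 / (0.85·0.7183 + 0.5·0.2817) ≈ 0.8126
After 'red': P(biased) = 0.85·0.8126 / (0.85·0.8126 + 0.5·0.1874) ≈ 0.8805
After 'red': P(biased) = 0.85·0.8805 / (0.85·0.8805 + 0.5·0.1195) ≈ 0.9261
After 'red': P(biased) = 0.85·0.9261 / (0.85·0.9261 + 0.5·0.0739) ≈ 0.9552
After 'black': P(biased) = 0.15·0.9552 / (0.15·0.9552 + 0.5·0.0448) ≈ 0.8647

0.865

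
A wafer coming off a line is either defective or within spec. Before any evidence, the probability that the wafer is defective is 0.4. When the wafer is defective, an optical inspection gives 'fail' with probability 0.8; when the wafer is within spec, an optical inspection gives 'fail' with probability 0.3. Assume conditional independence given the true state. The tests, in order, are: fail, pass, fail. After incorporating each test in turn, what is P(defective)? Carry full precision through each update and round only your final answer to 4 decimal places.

0.5753

After 'fail': P(defective) = 0.8·0.4000 / (0.8·0.4000 + 0.3·0.6000) ≈ 0.6400
After 'pass': P(defective) = 0.2·0.6400 / (0.2·0.6400 + 0.7·0.3600) ≈ 0.3368
After 'fail': P(defective) = 0.8·0.3368 / (0.8·0.3368 + 0.3·0.6632) ≈ 0.5753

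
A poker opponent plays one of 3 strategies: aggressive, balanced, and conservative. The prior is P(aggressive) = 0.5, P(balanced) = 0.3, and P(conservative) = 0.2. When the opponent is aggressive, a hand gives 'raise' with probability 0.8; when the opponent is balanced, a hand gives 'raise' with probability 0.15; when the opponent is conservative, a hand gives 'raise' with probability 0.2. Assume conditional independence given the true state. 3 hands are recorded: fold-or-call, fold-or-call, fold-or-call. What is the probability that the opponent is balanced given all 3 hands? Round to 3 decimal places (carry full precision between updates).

0.634

After 'fold-or-call': normaliser = 0.2·0.5000 + 0.85·0.3000 + 0.8·0.2000; P(aggressive) ≈ 0.1942, P(balanced) ≈ 0.4951, P(conservative) ≈ 0.3107
After 'fold-or-call': normaliser = 0.2·0.1942 + 0.85·0.4951 + 0.8·0.3107; P(aggressive) ≈ 0.0548, P(balanced) ≈ 0.5942, P(conservative) ≈ 0.3509
After 'fold-or-call': normaliser = 0.2·0.0548 + 0.85·0.5942 + 0.8·0.3509; P(aggressive) ≈ 0.0138, P(balanced) ≈ 0.6339, P(conservative) ≈ 0.3523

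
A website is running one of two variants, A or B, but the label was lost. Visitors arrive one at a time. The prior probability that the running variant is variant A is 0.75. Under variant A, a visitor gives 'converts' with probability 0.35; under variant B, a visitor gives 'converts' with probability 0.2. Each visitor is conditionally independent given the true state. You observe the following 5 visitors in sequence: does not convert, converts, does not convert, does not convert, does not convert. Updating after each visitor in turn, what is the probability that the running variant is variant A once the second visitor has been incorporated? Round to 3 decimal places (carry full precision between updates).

After 'does not convert': P(A) = 0.65·0.7500 / (0.65·0.7500 + 0.8·0.2500) ≈ 0.7091
After 'converts': P(A) = 0.35·0.7091 / (0.35·0.7091 + 0.2·0.2909) ≈ 0.8101

0.810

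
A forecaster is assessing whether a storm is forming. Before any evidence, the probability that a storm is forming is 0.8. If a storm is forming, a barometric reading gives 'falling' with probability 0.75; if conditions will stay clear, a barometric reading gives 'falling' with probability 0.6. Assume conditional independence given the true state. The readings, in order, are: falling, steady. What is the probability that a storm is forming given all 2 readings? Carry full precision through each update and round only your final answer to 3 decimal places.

0.758

After 'falling': P(storm) = 0.75·0.8000 / (0.75·0.8000 + 0.6·0.2000) ≈ 0.8333
After 'steady': P(storm) = 0.25·0.8333 / (0.25·0.8333 + 0.4·0.1667) ≈ 0.7576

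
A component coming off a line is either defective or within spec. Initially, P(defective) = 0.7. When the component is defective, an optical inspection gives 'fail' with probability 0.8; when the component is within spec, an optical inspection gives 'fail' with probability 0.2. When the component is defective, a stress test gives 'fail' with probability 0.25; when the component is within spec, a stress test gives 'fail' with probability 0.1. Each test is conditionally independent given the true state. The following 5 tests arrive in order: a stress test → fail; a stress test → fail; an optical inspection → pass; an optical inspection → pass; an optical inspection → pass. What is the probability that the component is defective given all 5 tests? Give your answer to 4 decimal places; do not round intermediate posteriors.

0.1856

After a stress test='fail': P(defective) = 0.25·0.7000 / (0.25·0.7000 + 0.1·0.3000) ≈ 0.8537
After a stress test='fail': P(defective) = 0.25·0.8537 / (0.25·0.8537 + 0.1·0.1463) ≈ 0.9358
After an optical inspection='pass': P(defective) = 0.2·0.9358 / (0.2·0.9358 + 0.8·0.0642) ≈ 0.7848
After an optical inspection='pass': P(defective) = 0.2·0.7848 / (0.2·0.7848 + 0.8·0.2152) ≈ 0.4768
After an optical inspection='pass': P(defective) = 0.2·0.4768 / (0.2·0.4768 + 0.8·0.5232) ≈ 0.1856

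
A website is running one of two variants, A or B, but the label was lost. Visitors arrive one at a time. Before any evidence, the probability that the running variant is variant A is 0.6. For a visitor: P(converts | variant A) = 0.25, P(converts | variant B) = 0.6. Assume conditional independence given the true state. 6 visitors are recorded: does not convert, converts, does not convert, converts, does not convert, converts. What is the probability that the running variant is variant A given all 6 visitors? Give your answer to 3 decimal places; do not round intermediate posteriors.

After 'does not convert': P(A) = 0.75·0.6000 / (0.75·0.6000 + 0.4·0.4000) ≈ 0.7377
After 'converts': P(A) = 0.25·0.7377 / (0.25·0.7377 + 0.6·0.2623) ≈ 0.5396
After 'does not convert': P(A) = 0.75·0.5396 / (0.75·0.5396 + 0.4·0.4604) ≈ 0.6872
After 'converts': P(A) = 0.25·0.6872 / (0.25·0.6872 + 0.6·0.3128) ≈ 0.4780
After 'does not convert': P(A) = 0.75·0.4780 / (0.75·0.4780 + 0.4·0.5220) ≈ 0.6319
After 'converts': P(A) = 0.25·0.6319 / (0.25·0.6319 + 0.6·0.3681) ≈ 0.4170

0.417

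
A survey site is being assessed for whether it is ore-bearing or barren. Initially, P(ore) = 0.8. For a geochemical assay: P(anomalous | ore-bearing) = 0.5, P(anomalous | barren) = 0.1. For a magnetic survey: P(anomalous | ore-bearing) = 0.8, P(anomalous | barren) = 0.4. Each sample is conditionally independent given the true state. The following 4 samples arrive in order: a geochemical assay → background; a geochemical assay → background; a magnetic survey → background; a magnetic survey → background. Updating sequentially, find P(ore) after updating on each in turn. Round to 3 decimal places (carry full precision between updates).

0.121

After a geochemical assay='background': P(ore) = 0.5·0.8000 / (0.5·0.8000 + 0.9·0.2000) ≈ 0.6897
After a geochemical assay='background': P(ore) = 0.5·0.6897 / (0.5·0.6897 + 0.9·0.3103) ≈ 0.5525
After a magnetic survey='background': P(ore) = 0.2·0.5525 / (0.2·0.5525 + 0.6·0.4475) ≈ 0.2915
After a magnetic survey='background': P(ore) = 0.2·0.2915 / (0.2·0.2915 + 0.6·0.7085) ≈ 0.1206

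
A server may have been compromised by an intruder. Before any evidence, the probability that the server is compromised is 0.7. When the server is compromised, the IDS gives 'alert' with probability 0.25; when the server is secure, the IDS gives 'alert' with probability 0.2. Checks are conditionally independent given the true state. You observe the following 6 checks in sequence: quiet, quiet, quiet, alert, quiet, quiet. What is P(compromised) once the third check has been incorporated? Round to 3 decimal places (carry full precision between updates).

0.658

After 'quiet': P(compromised) = 0.75·0.7000 / (0.75·0.7000 + 0.8·0.3000) ≈ 0.6863
After 'quiet': P(compromised) = 0.75·0.6863 / (0.75·0.6863 + 0.8·0.3137) ≈ 0.6722
After 'quiet': P(compromised) = 0.75·0.6722 / (0.75·0.6722 + 0.8·0.3278) ≈ 0.6578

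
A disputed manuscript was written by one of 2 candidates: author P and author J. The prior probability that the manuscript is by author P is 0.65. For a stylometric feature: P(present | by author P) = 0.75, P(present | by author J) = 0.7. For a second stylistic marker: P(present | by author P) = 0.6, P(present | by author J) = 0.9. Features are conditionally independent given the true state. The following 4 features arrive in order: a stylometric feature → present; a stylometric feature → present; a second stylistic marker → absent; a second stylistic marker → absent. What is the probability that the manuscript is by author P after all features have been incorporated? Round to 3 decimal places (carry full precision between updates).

Apply Bayes' rule sequentially, carrying P(author P) forward.
After a stylometric feature='present': P(author P) = 0.75·0.6500 / (0.75·0.6500 + 0.7·0.3500) ≈ 0.6655
After a stylometric feature='present': P(author P) = 0.75·0.6655 / (0.75·0.6655 + 0.7·0.3345) ≈ 0.6807
After a second stylistic marker='absent': P(author P) = 0.4·0.6807 / (0.4·0.6807 + 0.1·0.3193) ≈ 0.8950
After a second stylistic marker='absent': P(author P) = 0.4·0.8950 / (0.4·0.8950 + 0.1·0.1050) ≈ 0.9715

0.972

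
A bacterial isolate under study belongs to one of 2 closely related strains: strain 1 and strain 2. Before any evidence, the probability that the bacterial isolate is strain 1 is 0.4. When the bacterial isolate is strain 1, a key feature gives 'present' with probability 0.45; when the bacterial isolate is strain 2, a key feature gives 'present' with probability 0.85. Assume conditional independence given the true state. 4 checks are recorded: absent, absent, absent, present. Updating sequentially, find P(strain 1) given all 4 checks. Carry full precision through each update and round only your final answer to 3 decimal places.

0.946

Each posterior becomes the prior for the next update.
After 'absent': P(strain 1) = 0.55·0.4000 / (0.55·0.4000 + 0.15·0.6000) ≈ 0.7097
After 'absent': P(strain 1) = 0.55·0.7097 / (0.55·0.7097 + 0.15·0.2903) ≈ 0.8996
After 'absent': P(strain 1) = 0.55·0.8996 / (0.55·0.8996 + 0.15·0.1004) ≈ 0.9705
After 'present': P(strain 1) = 0.45·0.9705 / (0.45·0.9705 + 0.85·0.0295) ≈ 0.9456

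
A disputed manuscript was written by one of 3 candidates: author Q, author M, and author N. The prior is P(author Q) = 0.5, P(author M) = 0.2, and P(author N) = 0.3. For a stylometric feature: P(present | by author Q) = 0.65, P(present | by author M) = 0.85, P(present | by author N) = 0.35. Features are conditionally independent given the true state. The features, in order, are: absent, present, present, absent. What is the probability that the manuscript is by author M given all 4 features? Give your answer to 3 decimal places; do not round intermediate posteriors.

0.073

After 'absent': normaliser = 0.35·0.5000 + 0.15·0.2000 + 0.65·0.3000; P(author Q) ≈ 0.4375, P(author M) ≈ 0.0750, P(author N) ≈ 0.4875
After 'present': normaliser = 0.65·0.4375 + 0.85·0.0750 + 0.35·0.4875; P(author Q) ≈ 0.5482, P(author M) ≈ 0.1229, P(author N) ≈ 0.3289
After 'present': normaliser = 0.65·0.5482 + 0.85·0.1229 + 0.35·0.3289; P(author Q) ≈ 0.6187, P(author M) ≈ 0.1814, P(author N) ≈ 0.1999
After 'absent': normaliser = 0.35·0.6187 + 0.15·0.1814 + 0.65·0.1999; P(author Q) ≈ 0.5795, P(author M) ≈ 0.0728, P(author N) ≈ 0.3477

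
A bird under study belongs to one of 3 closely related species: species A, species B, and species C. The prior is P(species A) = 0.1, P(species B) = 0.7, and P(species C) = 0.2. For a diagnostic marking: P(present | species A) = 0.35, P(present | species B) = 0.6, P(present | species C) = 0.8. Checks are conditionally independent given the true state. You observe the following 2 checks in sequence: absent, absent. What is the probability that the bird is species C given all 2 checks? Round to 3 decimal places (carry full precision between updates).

0.049

After 'absent': normaliser = 0.65·0.1000 + 0.4·0.7000 + 0.2·0.2000; P(species A) ≈ 0.1688, P(species B) ≈ 0.7273, P(species C) ≈ 0.1039
After 'absent': normaliser = 0.65·0.1688 + 0.4·0.7273 + 0.2·0.1039; P(species A) ≈ 0.2604, P(species B) ≈ 0.6903, P(species C) ≈ 0.0493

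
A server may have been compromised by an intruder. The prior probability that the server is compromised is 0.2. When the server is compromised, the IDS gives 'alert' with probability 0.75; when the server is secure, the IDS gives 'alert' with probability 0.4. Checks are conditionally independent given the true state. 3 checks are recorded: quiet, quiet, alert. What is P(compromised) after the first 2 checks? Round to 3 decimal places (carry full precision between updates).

After 'quiet': P(compromised) = 0.25·0.2000 / (0.25·0.2000 + 0.6·0.8000) ≈ 0.0943
After 'quiet': P(compromised) = 0.25·0.0943 / (0.25·0.0943 + 0.6·0.9057) ≈ 0.0416

0.042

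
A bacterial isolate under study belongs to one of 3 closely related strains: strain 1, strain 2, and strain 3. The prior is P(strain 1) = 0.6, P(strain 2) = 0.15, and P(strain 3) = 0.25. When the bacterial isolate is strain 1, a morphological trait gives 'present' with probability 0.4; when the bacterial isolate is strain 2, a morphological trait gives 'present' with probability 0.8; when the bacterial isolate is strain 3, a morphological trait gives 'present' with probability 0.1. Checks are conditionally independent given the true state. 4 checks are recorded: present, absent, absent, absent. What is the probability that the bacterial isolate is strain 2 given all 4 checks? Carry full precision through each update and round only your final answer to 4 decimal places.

After 'present': normaliser = 0.4·0.6000 + 0.8·0.1500 + 0.1·0.2500; P(strain 1) ≈ 0.6234, P(strain 2) ≈ 0.3117, P(strain 3) ≈ 0.0649
After 'absent': normaliser = 0.6·0.6234 + 0.2·0.3117 + 0.9·0.0649; P(strain 1) ≈ 0.7559, P(strain 2) ≈ 0.1260, P(strain 3) ≈ 0.1181
After 'absent': normaliser = 0.6·0.7559 + 0.2·0.1260 + 0.9·0.1181; P(strain 1) ≈ 0.7752, P(strain 2) ≈ 0.0431, P(strain 3) ≈ 0.1817
After 'absent': normaliser = 0.6·0.7752 + 0.2·0.0431 + 0.9·0.1817; P(strain 1) ≈ 0.7299, P(strain 2) ≈ 0.0135, P(strain 3) ≈ 0.2566

0.0135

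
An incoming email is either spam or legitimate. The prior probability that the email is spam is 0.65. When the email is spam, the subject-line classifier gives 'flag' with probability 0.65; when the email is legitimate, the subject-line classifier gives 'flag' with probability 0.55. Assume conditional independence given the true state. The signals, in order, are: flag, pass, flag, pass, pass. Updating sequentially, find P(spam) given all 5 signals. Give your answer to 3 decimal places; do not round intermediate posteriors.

After 'flag': P(spam) = 0.65·0.6500 / (0.65·0.6500 + 0.55·0.3500) ≈ 0.6870
After 'pass': P(spam) = 0.35·0.6870 / (0.35·0.6870 + 0.45·0.3130) ≈ 0.6306
After 'flag': P(spam) = 0.65·0.6306 / (0.65·0.6306 + 0.55·0.3694) ≈ 0.6686
After 'pass': P(spam) = 0.35·0.6686 / (0.35·0.6686 + 0.45·0.3314) ≈ 0.6108
After 'pass': P(spam) = 0.35·0.6108 / (0.35·0.6108 + 0.45·0.3892) ≈ 0.5496

0.550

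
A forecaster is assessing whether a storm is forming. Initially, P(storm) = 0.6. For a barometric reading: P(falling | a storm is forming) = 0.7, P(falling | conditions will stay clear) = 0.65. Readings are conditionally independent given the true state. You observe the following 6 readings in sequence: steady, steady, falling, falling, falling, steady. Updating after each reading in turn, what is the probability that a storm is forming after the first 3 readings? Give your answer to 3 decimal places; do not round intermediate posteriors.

After 'steady': P(storm) = 0.3·0.6000 / (0.3·0.6000 + 0.35·0.4000) ≈ 0.5625
After 'steady': P(storm) = 0.3·0.5625 / (0.3·0.5625 + 0.35·0.4375) ≈ 0.5243
After 'falling': P(storm) = 0.7·0.5243 / (0.7·0.5243 + 0.65·0.4757) ≈ 0.5427

0.543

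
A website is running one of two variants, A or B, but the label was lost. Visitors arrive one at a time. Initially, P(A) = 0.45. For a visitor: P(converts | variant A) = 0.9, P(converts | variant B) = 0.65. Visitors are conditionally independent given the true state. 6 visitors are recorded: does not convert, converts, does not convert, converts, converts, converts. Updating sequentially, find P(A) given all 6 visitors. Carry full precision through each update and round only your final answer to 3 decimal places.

0.197

Apply Bayes' rule sequentially, carrying P(A) forward.
After 'does not convert': P(A) = 0.1·0.4500 / (0.1·0.4500 + 0.35·0.5500) ≈ 0.1895
After 'converts': P(A) = 0.9·0.1895 / (0.9·0.1895 + 0.65·0.8105) ≈ 0.2445
After 'does not convert': P(A) = 0.1·0.2445 / (0.1·0.2445 + 0.35·0.7555) ≈ 0.0847
After 'converts': P(A) = 0.9·0.0847 / (0.9·0.0847 + 0.65·0.9153) ≈ 0.1135
After 'converts': P(A) = 0.9·0.1135 / (0.9·0.1135 + 0.65·0.8865) ≈ 0.1506
After 'converts': P(A) = 0.9·0.1506 / (0.9·0.1506 + 0.65·0.8494) ≈ 0.1971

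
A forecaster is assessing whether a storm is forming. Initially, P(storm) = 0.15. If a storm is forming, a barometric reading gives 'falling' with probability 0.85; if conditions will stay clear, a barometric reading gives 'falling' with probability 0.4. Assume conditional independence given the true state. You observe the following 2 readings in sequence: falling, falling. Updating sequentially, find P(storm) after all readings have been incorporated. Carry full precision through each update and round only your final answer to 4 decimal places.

After 'falling': P(storm) = 0.85·0.1500 / (0.85·0.1500 + 0.4·0.8500) ≈ 0.2727
After 'falling': P(storm) = 0.85·0.2727 / (0.85·0.2727 + 0.4·0.7273) ≈ 0.4435

0.4435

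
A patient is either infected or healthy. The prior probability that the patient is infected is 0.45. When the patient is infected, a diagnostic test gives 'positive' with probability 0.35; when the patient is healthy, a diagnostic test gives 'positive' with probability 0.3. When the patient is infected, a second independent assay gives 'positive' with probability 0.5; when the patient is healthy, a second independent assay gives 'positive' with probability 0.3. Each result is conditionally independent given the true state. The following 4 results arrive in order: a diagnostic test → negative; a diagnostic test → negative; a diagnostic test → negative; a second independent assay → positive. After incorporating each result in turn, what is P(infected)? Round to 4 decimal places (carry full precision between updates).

After a diagnostic test='negative': P(infected) = 0.65·0.4500 / (0.65·0.4500 + 0.7·0.5500) ≈ 0.4317
After a diagnostic test='negative': P(infected) = 0.65·0.4317 / (0.65·0.4317 + 0.7·0.5683) ≈ 0.4137
After a diagnostic test='negative': P(infected) = 0.65·0.4137 / (0.65·0.4137 + 0.7·0.5863) ≈ 0.3958
After a second independent assay='positive': P(infected) = 0.5·0.3958 / (0.5·0.3958 + 0.3·0.6042) ≈ 0.5219

0.5219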